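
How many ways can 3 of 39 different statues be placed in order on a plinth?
P(39,3) = 39!/(39-3)! = 54834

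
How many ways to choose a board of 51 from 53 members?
C(53,51) = 53!/(51!×2!) = 1378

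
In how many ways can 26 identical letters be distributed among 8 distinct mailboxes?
C(26+8-1, 8-1) = C(33, 7) = 4272048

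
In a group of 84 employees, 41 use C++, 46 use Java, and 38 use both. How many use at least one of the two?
|A∪B| = |A| + |B| - |A∩B| = 41 + 46 - 38 = 49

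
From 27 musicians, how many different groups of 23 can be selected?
C(27,23) = 27!/(23!×4!) = 17550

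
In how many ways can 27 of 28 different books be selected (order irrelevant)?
C(28,27) = 28!/(27!×1!) = 28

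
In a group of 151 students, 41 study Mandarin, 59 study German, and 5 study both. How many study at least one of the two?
|A∪B| = |A| + |B| - |A∩B| = 41 + 59 - 5 = 95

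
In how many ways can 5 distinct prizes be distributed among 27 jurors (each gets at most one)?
P(27,5) = 27!/(27-5)! = 9687600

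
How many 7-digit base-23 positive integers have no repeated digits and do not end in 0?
Last digit: 22 nonzero choices. First digit: 21 (nonzero, ≠last). Middle 5: P(21,5) = 2441880. Total = 1128148560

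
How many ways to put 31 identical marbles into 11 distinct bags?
C(31+11-1, 11-1) = C(41, 10) = 1121099408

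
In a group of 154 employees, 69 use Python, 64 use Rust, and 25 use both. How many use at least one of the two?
|A∪B| = |A| + |B| - |A∩B| = 69 + 64 - 25 = 108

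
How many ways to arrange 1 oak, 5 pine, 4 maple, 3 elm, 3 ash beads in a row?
16! / (1! × 5! × 4! × 3! × 3!) = 201801600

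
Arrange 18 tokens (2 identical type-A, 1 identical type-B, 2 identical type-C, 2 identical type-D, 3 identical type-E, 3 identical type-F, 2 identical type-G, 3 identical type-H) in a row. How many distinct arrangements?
18! / (2! × 1! × 2! × 2! × 3! × 3! × 2! × 3!) = 1852538688000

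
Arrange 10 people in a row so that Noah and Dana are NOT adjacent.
Total - adjacent = 10! - (10-1)!×2 = 3628800 - 725760 = 2903040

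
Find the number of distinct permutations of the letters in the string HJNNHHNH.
8! / (1! × 4! × 3!) = 280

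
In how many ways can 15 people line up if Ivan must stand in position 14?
Fix one position: (15-1)! = 87178291200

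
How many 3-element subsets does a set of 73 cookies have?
C(73,3) = 73!/(3!×70!) = 62196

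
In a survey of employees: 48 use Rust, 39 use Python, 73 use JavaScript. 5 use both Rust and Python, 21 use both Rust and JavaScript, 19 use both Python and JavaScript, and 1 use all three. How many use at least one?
|A∪B∪C| = 48+39+73-5-21-19+1 = 116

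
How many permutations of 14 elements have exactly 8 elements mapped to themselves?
Choose the 8 fixed points C(14,8) = 3003, derange the rest: !6 = Σ_{j=0}^{6} (-1)^j·6!/j! = 720 - 720 + 360 - 120 + 30 - 6 + 1 = 265. Product = 3003 × 265 = 795795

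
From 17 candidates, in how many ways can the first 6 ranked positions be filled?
P(17,6) = 17!/(17-6)! = 8910720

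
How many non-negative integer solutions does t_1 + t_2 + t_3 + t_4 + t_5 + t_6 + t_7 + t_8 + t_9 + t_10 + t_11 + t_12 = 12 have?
C(12+12-1, 12-1) = C(23, 11) = 1352078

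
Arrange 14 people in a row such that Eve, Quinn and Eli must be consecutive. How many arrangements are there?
Treat the 3 as one block: (14-3+1)! × 3! = 479001600 × 6 = 2874009600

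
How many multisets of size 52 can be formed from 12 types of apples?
C(52+12-1, 12-1) = C(63, 11) = 615790256823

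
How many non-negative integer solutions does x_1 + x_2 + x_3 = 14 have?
C(14+3-1, 3-1) = C(16, 2) = 120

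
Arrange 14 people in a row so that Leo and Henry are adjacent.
Treat as block: (14-1)! × 2! = 6227020800 × 2 = 12454041600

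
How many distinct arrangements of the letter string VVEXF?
5! / (1! × 2! × 1! × 1!) = 60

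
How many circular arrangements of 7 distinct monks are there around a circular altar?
Circular: fix one position, arrange the rest. (7-1)! = 720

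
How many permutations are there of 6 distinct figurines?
6! = 720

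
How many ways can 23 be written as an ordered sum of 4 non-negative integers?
C(23+4-1, 4-1) = C(26, 3) = 2600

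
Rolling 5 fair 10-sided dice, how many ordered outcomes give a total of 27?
Coefficient of x^27 in (x + x² + ... + x^10)^5. By inclusion-exclusion on dice exceeding 10: Σ_j (-1)^j C(5,j)·C(27-1-10j, 4) = C(5,0)·C(26,4) - C(5,1)·C(16,4) + C(5,2)·C(6,4) = 1·14950 - 5·1820 + 10·15 = 6000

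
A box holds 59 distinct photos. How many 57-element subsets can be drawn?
C(59,57) = 59!/(57!×2!) = 1711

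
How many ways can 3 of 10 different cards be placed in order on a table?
P(10,3) = 10!/(10-3)! = 720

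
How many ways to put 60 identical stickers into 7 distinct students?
C(60+7-1, 7-1) = C(66, 6) = 90858768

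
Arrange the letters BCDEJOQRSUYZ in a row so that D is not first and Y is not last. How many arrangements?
By inclusion-exclusion: 12! - 2×(12-1)! + (12-2)! = 479001600 - 79833600 + 3628800 = 402796800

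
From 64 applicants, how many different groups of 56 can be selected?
C(64,56) = 64!/(56!×8!) = 4426165368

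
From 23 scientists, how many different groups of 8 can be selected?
C(23,8) = 23!/(8!×15!) = 490314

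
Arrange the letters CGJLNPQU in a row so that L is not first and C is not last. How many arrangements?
By inclusion-exclusion: 8! - 2×(8-1)! + (8-2)! = 40320 - 10080 + 720 = 30960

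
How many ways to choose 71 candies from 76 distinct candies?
C(76,71) = 76!/(71!×5!) = 18474840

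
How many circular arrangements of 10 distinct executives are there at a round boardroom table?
Circular: fix one position, arrange the rest. (10-1)! = 362880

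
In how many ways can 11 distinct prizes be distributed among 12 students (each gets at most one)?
P(12,11) = 12!/(12-11)! = 479001600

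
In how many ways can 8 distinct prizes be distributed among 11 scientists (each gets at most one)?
P(11,8) = 11!/(11-8)! = 6652800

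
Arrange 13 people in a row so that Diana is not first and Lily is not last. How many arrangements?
By inclusion-exclusion: 13! - 2×(13-1)! + (13-2)! = 6227020800 - 958003200 + 39916800 = 5308934400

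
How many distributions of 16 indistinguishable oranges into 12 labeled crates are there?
C(16+12-1, 12-1) = C(27, 11) = 13037895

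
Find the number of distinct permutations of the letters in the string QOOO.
4! / (1! × 3!) = 4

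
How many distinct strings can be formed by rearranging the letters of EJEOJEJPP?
9! / (3! × 3! × 2! × 1!) = 5040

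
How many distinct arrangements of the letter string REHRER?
6! / (1! × 2! × 3!) = 60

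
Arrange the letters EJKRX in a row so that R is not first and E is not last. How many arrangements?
By inclusion-exclusion: 5! - 2×(5-1)! + (5-2)! = 120 - 48 + 6 = 78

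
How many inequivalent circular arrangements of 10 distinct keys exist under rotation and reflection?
(10-1)!/2 = 362880/2 = 181440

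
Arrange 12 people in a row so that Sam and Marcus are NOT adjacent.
Total - adjacent = 12! - (12-1)!×2 = 479001600 - 79833600 = 399168000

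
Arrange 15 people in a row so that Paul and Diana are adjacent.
Treat as block: (15-1)! × 2! = 87178291200 × 2 = 174356582400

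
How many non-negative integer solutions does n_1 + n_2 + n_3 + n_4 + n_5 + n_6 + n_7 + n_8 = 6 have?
C(6+8-1, 8-1) = C(13, 7) = 1716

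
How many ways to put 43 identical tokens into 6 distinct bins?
C(43+6-1, 6-1) = C(48, 5) = 1712304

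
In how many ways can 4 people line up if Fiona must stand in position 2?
Fix one position: (4-1)! = 6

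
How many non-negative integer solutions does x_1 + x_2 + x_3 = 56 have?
C(56+3-1, 3-1) = C(58, 2) = 1653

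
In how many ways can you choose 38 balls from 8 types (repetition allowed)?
C(38+8-1, 8-1) = C(45, 7) = 45379620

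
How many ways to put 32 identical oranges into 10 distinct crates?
C(32+10-1, 10-1) = C(41, 9) = 350343565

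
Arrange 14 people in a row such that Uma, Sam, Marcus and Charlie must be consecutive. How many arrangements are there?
Treat the 4 as one block: (14-4+1)! × 4! = 39916800 × 24 = 958003200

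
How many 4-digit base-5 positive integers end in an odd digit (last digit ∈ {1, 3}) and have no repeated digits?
Last∈{1,3}. Last=0: 0. Last nonzero: 2×3×P(3,2) = 36. Total = 36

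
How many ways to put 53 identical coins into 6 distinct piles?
C(53+6-1, 6-1) = C(58, 5) = 4582116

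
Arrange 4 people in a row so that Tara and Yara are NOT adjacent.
Total - adjacent = 4! - (4-1)!×2 = 24 - 12 = 12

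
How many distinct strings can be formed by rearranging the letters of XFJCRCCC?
8! / (1! × 1! × 1! × 1! × 4!) = 1680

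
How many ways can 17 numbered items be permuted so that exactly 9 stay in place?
Choose the 9 fixed points C(17,9) = 24310, derange the rest: !8 = Σ_{j=0}^{8} (-1)^j·8!/j! = 40320 - 40320 + 20160 - 6720 + 1680 - 336 + 56 - 8 + 1 = 14833. Product = 24310 × 14833 = 360590230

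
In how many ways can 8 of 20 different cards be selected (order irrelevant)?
C(20,8) = 20!/(8!×12!) = 125970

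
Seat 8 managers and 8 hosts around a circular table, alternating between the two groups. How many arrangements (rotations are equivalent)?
Fix one of the managers: (8-1)! ways for the remaining managers, × 8! ways for the hosts = 5040 × 40320 = 203212800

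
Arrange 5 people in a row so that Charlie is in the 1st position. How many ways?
Fix one position: (5-1)! = 24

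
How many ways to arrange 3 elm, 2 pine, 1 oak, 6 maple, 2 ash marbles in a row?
14! / (3! × 2! × 1! × 6! × 2!) = 5045040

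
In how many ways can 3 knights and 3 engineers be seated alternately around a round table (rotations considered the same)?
Fix one of the knights: (3-1)! ways for the remaining knights, × 3! ways for the engineers = 2 × 6 = 12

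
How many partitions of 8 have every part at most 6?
Let r_j(i) = number of partitions of i into parts ≤ j, for i = 0..8. r_1(i) = 1 for all i; r_j(i) = r_{j-1}(i) + r_j(i-j). Rows j = 2..6: ≤2: 1 1 2 2 3 3 4 4 5; ≤3: 1 1 2 3 4 5 7 8 10; ≤4: 1 1 2 3 5 6 9 11 15; ≤5: 1 1 2 3 5 7 10 13 18; ≤6: 1 1 2 3 5 7 11 14 20. r_6(8) = 20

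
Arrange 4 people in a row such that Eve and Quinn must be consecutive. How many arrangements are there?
Treat the 2 as one block: (4-2+1)! × 2! = 6 × 2 = 12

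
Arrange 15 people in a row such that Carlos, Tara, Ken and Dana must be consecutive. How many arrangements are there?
Treat the 4 as one block: (15-4+1)! × 4! = 479001600 × 24 = 11496038400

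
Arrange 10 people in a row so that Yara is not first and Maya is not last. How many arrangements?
By inclusion-exclusion: 10! - 2×(10-1)! + (10-2)! = 3628800 - 725760 + 40320 = 2943360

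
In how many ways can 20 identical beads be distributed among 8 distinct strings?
C(20+8-1, 8-1) = C(27, 7) = 888030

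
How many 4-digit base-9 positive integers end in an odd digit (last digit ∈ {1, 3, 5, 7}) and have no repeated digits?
Last∈{1,3,5,7}. Last=0: 0. Last nonzero: 4×7×P(7,2) = 1176. Total = 1176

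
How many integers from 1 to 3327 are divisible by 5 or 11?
⌊3327/5⌋ + ⌊3327/11⌋ - ⌊3327/55⌋ = 665 + 302 - 60 = 907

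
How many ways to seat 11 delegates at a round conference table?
Circular: fix one position, arrange the rest. (11-1)! = 3628800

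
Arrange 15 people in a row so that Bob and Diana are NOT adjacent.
Total - adjacent = 15! - (15-1)!×2 = 1307674368000 - 174356582400 = 1133317785600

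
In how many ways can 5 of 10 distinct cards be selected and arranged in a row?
P(10,5) = 10!/(10-5)! = 30240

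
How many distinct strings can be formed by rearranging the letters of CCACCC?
6! / (1! × 5!) = 6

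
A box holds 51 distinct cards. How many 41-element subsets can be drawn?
C(51,41) = 51!/(41!×10!) = 12777711870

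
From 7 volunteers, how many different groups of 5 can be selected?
C(7,5) = 7!/(5!×2!) = 21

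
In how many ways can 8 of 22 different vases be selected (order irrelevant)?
C(22,8) = 22!/(8!×14!) = 319770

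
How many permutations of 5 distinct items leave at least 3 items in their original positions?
Exactly j fixed points: C(5,j)·!(5-j); sum over j ≥ 3 (derangement numbers via !m = (m-1)·(!(m-1) + !(m-2)): !0..!2 = 1, 0, 1). Σ_{j=3}^{5} C(5,j)·!(5-j) = C(5,3)·!2 + C(5,4)·!1 + C(5,5)·!0 = 10·1 + 5·0 + 1·1 = 11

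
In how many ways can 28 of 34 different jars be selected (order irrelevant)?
C(34,28) = 34!/(28!×6!) = 1344904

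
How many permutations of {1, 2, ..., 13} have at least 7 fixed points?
Exactly j fixed points: C(13,j)·!(13-j); sum over j ≥ 7 (derangement numbers via !m = (m-1)·(!(m-1) + !(m-2)): !0..!6 = 1, 0, 1, 2, 9, 44, 265). Σ_{j=7}^{13} C(13,j)·!(13-j) = C(13,7)·!6 + C(13,8)·!5 + C(13,9)·!4 + C(13,10)·!3 + C(13,11)·!2 + C(13,12)·!1 + C(13,13)·!0 = 1716·265 + 1287·44 + 715·9 + 286·2 + 78·1 + 13·0 + 1·1 = 518454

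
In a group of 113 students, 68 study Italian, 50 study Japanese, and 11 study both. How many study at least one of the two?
|A∪B| = |A| + |B| - |A∩B| = 68 + 50 - 11 = 107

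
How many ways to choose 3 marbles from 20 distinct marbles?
C(20,3) = 20!/(3!×17!) = 1140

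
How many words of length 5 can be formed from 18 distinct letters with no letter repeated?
P(18,5) = 18!/(18-5)! = 1028160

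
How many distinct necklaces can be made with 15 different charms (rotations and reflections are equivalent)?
(15-1)!/2 = 87178291200/2 = 43589145600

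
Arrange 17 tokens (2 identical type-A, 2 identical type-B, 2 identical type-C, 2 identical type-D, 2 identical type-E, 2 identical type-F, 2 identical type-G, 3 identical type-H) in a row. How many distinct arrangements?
17! / (2! × 2! × 2! × 2! × 2! × 2! × 2! × 3!) = 463134672000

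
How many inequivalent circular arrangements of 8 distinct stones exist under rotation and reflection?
(8-1)!/2 = 5040/2 = 2520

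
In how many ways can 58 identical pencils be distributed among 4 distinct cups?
C(58+4-1, 4-1) = C(61, 3) = 35990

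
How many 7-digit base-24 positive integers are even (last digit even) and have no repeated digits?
Last∈{0,2,4,6,8,10,12,14,16,18,20,22}. Last=0: 72681840. Last nonzero: 11×22×P(22,5) = 764739360. Total = 837421200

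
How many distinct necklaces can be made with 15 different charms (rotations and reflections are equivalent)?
(15-1)!/2 = 87178291200/2 = 43589145600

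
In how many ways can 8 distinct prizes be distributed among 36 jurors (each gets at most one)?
P(36,8) = 36!/(36-8)! = 1220096908800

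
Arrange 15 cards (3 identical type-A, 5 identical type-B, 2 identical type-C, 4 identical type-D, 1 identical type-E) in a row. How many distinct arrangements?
15! / (3! × 5! × 2! × 4! × 1!) = 37837800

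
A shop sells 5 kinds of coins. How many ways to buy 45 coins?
C(45+5-1, 5-1) = C(49, 4) = 211876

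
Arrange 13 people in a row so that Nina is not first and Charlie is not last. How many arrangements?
By inclusion-exclusion: 13! - 2×(13-1)! + (13-2)! = 6227020800 - 958003200 + 39916800 = 5308934400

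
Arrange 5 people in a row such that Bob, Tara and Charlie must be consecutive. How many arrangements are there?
Treat the 3 as one block: (5-3+1)! × 3! = 6 × 6 = 36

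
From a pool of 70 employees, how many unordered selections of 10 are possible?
C(70,10) = 70!/(10!×60!) = 396704524216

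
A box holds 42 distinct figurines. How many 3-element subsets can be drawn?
C(42,3) = 42!/(3!×39!) = 11480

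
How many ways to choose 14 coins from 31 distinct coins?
C(31,14) = 31!/(14!×17!) = 265182525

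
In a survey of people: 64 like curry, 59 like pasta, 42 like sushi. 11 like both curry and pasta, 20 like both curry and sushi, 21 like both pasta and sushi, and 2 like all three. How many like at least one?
|A∪B∪C| = 64+59+42-11-20-21+2 = 115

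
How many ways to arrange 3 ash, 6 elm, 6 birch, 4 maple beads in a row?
19! / (3! × 6! × 6! × 4!) = 1629547920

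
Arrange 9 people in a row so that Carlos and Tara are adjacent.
Treat as block: (9-1)! × 2! = 40320 × 2 = 80640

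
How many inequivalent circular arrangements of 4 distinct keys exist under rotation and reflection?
(4-1)!/2 = 6/2 = 3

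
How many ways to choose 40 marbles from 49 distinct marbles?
C(49,40) = 49!/(40!×9!) = 2054455634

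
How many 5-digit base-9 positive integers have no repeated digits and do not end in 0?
Last digit: 8 nonzero choices. First digit: 7 (nonzero, ≠last). Middle 3: P(7,3) = 210. Total = 11760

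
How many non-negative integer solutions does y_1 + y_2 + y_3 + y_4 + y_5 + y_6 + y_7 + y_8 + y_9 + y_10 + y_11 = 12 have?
C(12+11-1, 11-1) = C(22, 10) = 646646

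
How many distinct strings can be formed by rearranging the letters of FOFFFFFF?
8! / (7! × 1!) = 8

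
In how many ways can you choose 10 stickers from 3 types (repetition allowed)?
C(10+3-1, 3-1) = C(12, 2) = 66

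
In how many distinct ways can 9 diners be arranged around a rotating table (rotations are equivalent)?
Circular: fix one position, arrange the rest. (9-1)! = 40320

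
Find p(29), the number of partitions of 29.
Pentagonal recurrence p(n) = p(n-1) + p(n-2) - p(n-5) - p(n-7) + p(n-12) + p(n-15) - ... gives p(0..28) = 1, 1, 2, 3, 5, 7, 11, 15, 22, 30, 42, 56, 77, 101, 135, 176, 231, 297, 385, 490, 627, 792, 1002, 1255, 1575, 1958, 2436, 3010, 3718. p(29) = p(28) + p(27) - p(24) - p(22) + p(17) + p(14) - p(7) - p(3) = 3718 + 3010 - 1575 - 1002 + 297 + 135 - 15 - 3 = 4565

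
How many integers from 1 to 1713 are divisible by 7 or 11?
⌊1713/7⌋ + ⌊1713/11⌋ - ⌊1713/77⌋ = 244 + 155 - 22 = 377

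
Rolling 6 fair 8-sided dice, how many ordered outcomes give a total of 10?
Coefficient of x^10 in (x + x² + ... + x^8)^6. By inclusion-exclusion on dice exceeding 8: Σ_j (-1)^j C(6,j)·C(10-1-8j, 5) = C(6,0)·C(9,5) = 1·126 = 126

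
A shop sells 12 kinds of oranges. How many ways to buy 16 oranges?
C(16+12-1, 12-1) = C(27, 11) = 13037895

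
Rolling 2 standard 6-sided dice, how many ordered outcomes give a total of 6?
Coefficient of x^6 in (x + x² + ... + x^6)^2. By inclusion-exclusion on dice exceeding 6: Σ_j (-1)^j C(2,j)·C(6-1-6j, 1) = C(2,0)·C(5,1) = 1·5 = 5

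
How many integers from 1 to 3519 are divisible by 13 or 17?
⌊3519/13⌋ + ⌊3519/17⌋ - ⌊3519/221⌋ = 270 + 207 - 15 = 462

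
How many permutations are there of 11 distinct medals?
11! = 39916800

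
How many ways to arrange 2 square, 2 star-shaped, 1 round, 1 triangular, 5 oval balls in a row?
11! / (2! × 2! × 1! × 1! × 5!) = 83160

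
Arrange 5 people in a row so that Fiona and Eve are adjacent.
Treat as block: (5-1)! × 2! = 24 × 2 = 48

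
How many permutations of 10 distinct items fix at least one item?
Complement of the derangements. !10 = Σ_{j=0}^{10} (-1)^j·10!/j! = 3628800 - 3628800 + 1814400 - 604800 + 151200 - 30240 + 5040 - 720 + 90 - 10 + 1 = 1334961. 10! - !10 = 3628800 - 1334961 = 2293839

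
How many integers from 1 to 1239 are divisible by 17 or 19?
⌊1239/17⌋ + ⌊1239/19⌋ - ⌊1239/323⌋ = 72 + 65 - 3 = 134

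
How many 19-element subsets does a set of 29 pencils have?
C(29,19) = 29!/(19!×10!) = 20030010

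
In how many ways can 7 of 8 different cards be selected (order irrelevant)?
C(8,7) = 8!/(7!×1!) = 8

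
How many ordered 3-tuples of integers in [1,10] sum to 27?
Coefficient of x^27 in (x + x² + ... + x^10)^3. By inclusion-exclusion on dice exceeding 10: Σ_j (-1)^j C(3,j)·C(27-1-10j, 2) = C(3,0)·C(26,2) - C(3,1)·C(16,2) + C(3,2)·C(6,2) = 1·325 - 3·120 + 3·15 = 10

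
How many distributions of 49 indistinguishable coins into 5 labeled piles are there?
C(49+5-1, 5-1) = C(53, 4) = 292825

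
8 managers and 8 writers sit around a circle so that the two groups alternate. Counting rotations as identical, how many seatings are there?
Fix one of the managers: (8-1)! ways for the remaining managers, × 8! ways for the writers = 5040 × 40320 = 203212800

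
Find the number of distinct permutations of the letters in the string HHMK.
4! / (1! × 1! × 2!) = 12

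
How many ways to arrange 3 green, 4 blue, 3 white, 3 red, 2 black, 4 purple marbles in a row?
19! / (3! × 4! × 3! × 3! × 2! × 4!) = 488864376000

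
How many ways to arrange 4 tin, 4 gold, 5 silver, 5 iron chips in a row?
18! / (4! × 4! × 5! × 5!) = 771891120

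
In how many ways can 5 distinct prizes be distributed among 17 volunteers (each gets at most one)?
P(17,5) = 17!/(17-5)! = 742560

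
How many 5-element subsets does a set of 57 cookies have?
C(57,5) = 57!/(5!×52!) = 4187106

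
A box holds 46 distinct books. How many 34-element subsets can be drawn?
C(46,34) = 46!/(34!×12!) = 38910617655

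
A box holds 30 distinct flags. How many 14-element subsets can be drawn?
C(30,14) = 30!/(14!×16!) = 145422675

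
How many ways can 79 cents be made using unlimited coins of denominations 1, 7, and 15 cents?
Coefficient of x^79 in 1/(1-x^1) · 1/(1-x^7) · 1/(1-x^15). Case on j = number of 15-cent coins (j = 0..5); remainder r = 79 - 15j is made from {1,7} in ⌊r/7⌋+1 ways. r = 79, 64, 49, 34, 19, 4 → 12 + 10 + 8 + 5 + 3 + 1 = 39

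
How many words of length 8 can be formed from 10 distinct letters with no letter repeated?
P(10,8) = 10!/(10-8)! = 1814400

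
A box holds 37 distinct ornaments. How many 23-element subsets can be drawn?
C(37,23) = 37!/(23!×14!) = 6107086800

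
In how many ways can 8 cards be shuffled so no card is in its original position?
!8 = Σ_{j=0}^{8} (-1)^j·8!/j! = 40320 - 40320 + 20160 - 6720 + 1680 - 336 + 56 - 8 + 1 = 14833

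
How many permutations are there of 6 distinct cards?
6! = 720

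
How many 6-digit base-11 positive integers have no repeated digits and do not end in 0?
Last digit: 10 nonzero choices. First digit: 9 (nonzero, ≠last). Middle 4: P(9,4) = 3024. Total = 272160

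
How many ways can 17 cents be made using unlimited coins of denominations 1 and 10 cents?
Coefficient of x^17 in 1/(1-x^1) · 1/(1-x^10). Use j coins of 10 for j = 0..⌊17/10⌋ = 1, the rest in 1s: 1 + 1 = 2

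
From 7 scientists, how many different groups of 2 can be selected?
C(7,2) = 7!/(2!×5!) = 21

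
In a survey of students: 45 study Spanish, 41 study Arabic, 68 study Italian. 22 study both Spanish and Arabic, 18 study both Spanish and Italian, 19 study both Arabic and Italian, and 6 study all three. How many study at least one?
|A∪B∪C| = 45+41+68-22-18-19+6 = 101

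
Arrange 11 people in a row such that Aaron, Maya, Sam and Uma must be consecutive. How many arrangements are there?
Treat the 4 as one block: (11-4+1)! × 4! = 40320 × 24 = 967680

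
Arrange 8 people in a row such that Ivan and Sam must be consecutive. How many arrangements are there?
Treat the 2 as one block: (8-2+1)! × 2! = 5040 × 2 = 10080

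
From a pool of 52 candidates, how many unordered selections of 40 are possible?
C(52,40) = 52!/(40!×12!) = 206379406870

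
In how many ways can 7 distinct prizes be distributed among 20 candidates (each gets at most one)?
P(20,7) = 20!/(20-7)! = 390700800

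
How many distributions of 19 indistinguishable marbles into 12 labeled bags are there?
C(19+12-1, 12-1) = C(30, 11) = 54627300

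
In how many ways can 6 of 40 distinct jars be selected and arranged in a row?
P(40,6) = 40!/(40-6)! = 2763633600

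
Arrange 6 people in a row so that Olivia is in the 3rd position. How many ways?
Fix one position: (6-1)! = 120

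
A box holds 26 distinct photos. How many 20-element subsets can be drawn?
C(26,20) = 26!/(20!×6!) = 230230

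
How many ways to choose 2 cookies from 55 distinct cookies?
C(55,2) = 55!/(2!×53!) = 1485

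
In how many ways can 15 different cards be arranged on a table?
15! = 1307674368000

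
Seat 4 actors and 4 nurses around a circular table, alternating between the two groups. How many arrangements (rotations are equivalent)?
Fix one of the actors: (4-1)! ways for the remaining actors, × 4! ways for the nurses = 6 × 24 = 144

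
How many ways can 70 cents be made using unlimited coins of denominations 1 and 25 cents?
Coefficient of x^70 in 1/(1-x^1) · 1/(1-x^25). Use j coins of 25 for j = 0..⌊70/25⌋ = 2, the rest in 1s: 2 + 1 = 3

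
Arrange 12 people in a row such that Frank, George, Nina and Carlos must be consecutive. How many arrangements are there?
Treat the 4 as one block: (12-4+1)! × 4! = 362880 × 24 = 8709120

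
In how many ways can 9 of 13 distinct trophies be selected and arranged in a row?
P(13,9) = 13!/(13-9)! = 259459200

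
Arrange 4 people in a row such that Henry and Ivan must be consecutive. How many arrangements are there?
Treat the 2 as one block: (4-2+1)! × 2! = 6 × 2 = 12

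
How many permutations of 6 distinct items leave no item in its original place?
!6 = Σ_{j=0}^{6} (-1)^j·6!/j! = 720 - 720 + 360 - 120 + 30 - 6 + 1 = 265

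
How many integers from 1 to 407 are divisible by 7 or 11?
⌊407/7⌋ + ⌊407/11⌋ - ⌊407/77⌋ = 58 + 37 - 5 = 90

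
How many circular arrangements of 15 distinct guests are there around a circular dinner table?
Circular: fix one position, arrange the rest. (15-1)! = 87178291200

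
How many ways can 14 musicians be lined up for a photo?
14! = 87178291200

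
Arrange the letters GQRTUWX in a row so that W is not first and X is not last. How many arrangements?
By inclusion-exclusion: 7! - 2×(7-1)! + (7-2)! = 5040 - 1440 + 120 = 3720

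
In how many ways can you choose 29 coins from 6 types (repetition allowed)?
C(29+6-1, 6-1) = C(34, 5) = 278256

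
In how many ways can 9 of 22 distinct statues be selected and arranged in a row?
P(22,9) = 22!/(22-9)! = 180503769600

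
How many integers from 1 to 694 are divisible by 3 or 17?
⌊694/3⌋ + ⌊694/17⌋ - ⌊694/51⌋ = 231 + 40 - 13 = 258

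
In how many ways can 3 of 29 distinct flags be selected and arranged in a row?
P(29,3) = 29!/(29-3)! = 21924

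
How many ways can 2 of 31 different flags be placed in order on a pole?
P(31,2) = 31!/(31-2)! = 930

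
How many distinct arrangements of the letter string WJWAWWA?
7! / (2! × 4! × 1!) = 105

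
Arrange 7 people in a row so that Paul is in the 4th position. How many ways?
Fix one position: (7-1)! = 720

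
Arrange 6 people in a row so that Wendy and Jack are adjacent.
Treat as block: (6-1)! × 2! = 120 × 2 = 240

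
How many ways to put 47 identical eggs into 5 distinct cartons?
C(47+5-1, 5-1) = C(51, 4) = 249900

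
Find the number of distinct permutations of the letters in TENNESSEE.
9! / (1! × 4! × 2! × 2!) = 3780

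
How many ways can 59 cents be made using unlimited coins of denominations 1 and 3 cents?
Coefficient of x^59 in 1/(1-x^1) · 1/(1-x^3). Use j coins of 3 for j = 0..⌊59/3⌋ = 19, the rest in 1s: 19 + 1 = 20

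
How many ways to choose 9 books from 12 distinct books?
C(12,9) = 12!/(9!×3!) = 220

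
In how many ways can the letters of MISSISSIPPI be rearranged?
11! / (1! × 4! × 4! × 2!) = 34650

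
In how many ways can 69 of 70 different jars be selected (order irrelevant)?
C(70,69) = 70!/(69!×1!) = 70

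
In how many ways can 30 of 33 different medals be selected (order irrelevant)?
C(33,30) = 33!/(30!×3!) = 5456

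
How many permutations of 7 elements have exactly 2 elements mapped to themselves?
Choose the 2 fixed points C(7,2) = 21, derange the rest: !5 = Σ_{j=0}^{5} (-1)^j·5!/j! = 120 - 120 + 60 - 20 + 5 - 1 = 44. Product = 21 × 44 = 924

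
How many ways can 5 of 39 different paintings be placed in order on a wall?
P(39,5) = 39!/(39-5)! = 69090840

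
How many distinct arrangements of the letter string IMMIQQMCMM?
10! / (1! × 2! × 5! × 2!) = 7560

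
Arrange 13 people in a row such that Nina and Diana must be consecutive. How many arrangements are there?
Treat the 2 as one block: (13-2+1)! × 2! = 479001600 × 2 = 958003200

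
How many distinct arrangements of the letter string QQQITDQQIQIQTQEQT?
17! / (1! × 3! × 1! × 9! × 3!) = 27227200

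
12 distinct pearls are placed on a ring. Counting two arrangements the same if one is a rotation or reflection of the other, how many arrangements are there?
(12-1)!/2 = 39916800/2 = 19958400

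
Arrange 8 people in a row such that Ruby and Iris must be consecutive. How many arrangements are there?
Treat the 2 as one block: (8-2+1)! × 2! = 5040 × 2 = 10080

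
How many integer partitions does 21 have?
Pentagonal recurrence p(n) = p(n-1) + p(n-2) - p(n-5) - p(n-7) + p(n-12) + p(n-15) - ... gives p(0..20) = 1, 1, 2, 3, 5, 7, 11, 15, 22, 30, 42, 56, 77, 101, 135, 176, 231, 297, 385, 490, 627. p(21) = p(20) + p(19) - p(16) - p(14) + p(9) + p(6) = 627 + 490 - 231 - 135 + 30 + 11 = 792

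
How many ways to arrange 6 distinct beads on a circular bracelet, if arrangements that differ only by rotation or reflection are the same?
(6-1)!/2 = 120/2 = 60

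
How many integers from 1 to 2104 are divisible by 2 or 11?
⌊2104/2⌋ + ⌊2104/11⌋ - ⌊2104/22⌋ = 1052 + 191 - 95 = 1148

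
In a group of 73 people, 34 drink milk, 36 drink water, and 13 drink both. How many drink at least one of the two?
|A∪B| = |A| + |B| - |A∩B| = 34 + 36 - 13 = 57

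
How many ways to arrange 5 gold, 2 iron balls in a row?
7! / (5! × 2!) = 21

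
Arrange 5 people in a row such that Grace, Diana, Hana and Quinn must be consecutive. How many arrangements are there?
Treat the 4 as one block: (5-4+1)! × 4! = 2 × 24 = 48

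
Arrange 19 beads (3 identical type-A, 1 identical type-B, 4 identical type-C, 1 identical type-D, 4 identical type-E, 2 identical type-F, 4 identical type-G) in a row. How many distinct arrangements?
19! / (3! × 1! × 4! × 1! × 4! × 2! × 4!) = 733296564000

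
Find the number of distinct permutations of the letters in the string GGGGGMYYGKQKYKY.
15! / (4! × 3! × 6! × 1! × 1!) = 12612600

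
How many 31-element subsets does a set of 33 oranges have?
C(33,31) = 33!/(31!×2!) = 528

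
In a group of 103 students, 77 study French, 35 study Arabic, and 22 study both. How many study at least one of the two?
|A∪B| = |A| + |B| - |A∩B| = 77 + 35 - 22 = 90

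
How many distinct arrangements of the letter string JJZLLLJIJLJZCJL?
15! / (2! × 1! × 6! × 1! × 5!) = 7567560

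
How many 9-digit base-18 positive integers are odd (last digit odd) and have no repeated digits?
Last∈{1,3,5,7,9,11,13,15,17}. Last=0: 0. Last nonzero: 9×16×P(16,7) = 8302694400. Total = 8302694400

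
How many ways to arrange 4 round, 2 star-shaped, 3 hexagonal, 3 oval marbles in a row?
12! / (4! × 2! × 3! × 3!) = 277200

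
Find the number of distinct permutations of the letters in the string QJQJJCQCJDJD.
12! / (5! × 3! × 2! × 2!) = 166320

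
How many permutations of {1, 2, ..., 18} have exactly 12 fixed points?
Choose the 12 fixed points C(18,12) = 18564, derange the rest: !6 = Σ_{j=0}^{6} (-1)^j·6!/j! = 720 - 720 + 360 - 120 + 30 - 6 + 1 = 265. Product = 18564 × 265 = 4919460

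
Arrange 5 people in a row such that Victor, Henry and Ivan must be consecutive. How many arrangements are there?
Treat the 3 as one block: (5-3+1)! × 3! = 6 × 6 = 36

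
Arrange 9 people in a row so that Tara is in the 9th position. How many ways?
Fix one position: (9-1)! = 40320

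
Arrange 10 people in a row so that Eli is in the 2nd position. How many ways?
Fix one position: (10-1)! = 362880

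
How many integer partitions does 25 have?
Pentagonal recurrence p(n) = p(n-1) + p(n-2) - p(n-5) - p(n-7) + p(n-12) + p(n-15) - ... gives p(0..24) = 1, 1, 2, 3, 5, 7, 11, 15, 22, 30, 42, 56, 77, 101, 135, 176, 231, 297, 385, 490, 627, 792, 1002, 1255, 1575. p(25) = p(24) + p(23) - p(20) - p(18) + p(13) + p(10) - p(3) = 1575 + 1255 - 627 - 385 + 101 + 42 - 3 = 1958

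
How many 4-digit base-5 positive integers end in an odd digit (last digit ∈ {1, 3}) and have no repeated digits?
Last∈{1,3}. Last=0: 0. Last nonzero: 2×3×P(3,2) = 36. Total = 36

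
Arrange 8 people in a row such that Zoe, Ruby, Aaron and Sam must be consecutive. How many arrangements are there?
Treat the 4 as one block: (8-4+1)! × 4! = 120 × 24 = 2880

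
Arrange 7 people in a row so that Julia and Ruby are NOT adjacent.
Total - adjacent = 7! - (7-1)!×2 = 5040 - 1440 = 3600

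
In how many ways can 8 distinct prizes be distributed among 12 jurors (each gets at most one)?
P(12,8) = 12!/(12-8)! = 19958400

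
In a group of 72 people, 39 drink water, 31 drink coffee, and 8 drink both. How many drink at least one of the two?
|A∪B| = |A| + |B| - |A∩B| = 39 + 31 - 8 = 62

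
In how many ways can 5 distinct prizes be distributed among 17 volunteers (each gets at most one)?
P(17,5) = 17!/(17-5)! = 742560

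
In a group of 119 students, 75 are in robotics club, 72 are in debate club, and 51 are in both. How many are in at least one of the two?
|A∪B| = |A| + |B| - |A∩B| = 75 + 72 - 51 = 96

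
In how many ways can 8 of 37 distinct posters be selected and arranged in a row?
P(37,8) = 37!/(37-8)! = 1556675366400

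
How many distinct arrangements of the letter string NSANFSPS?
8! / (1! × 1! × 3! × 1! × 2!) = 3360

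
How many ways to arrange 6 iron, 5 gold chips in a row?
11! / (6! × 5!) = 462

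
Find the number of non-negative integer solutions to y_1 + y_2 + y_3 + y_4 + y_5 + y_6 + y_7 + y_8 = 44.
C(44+8-1, 8-1) = C(51, 7) = 115775100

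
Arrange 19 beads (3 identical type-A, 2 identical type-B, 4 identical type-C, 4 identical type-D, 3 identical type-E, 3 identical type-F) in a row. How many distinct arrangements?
19! / (3! × 2! × 4! × 4! × 3! × 3!) = 488864376000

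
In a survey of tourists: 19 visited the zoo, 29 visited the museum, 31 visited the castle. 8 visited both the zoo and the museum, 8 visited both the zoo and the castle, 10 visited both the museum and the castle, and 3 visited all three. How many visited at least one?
|A∪B∪C| = 19+29+31-8-8-10+3 = 56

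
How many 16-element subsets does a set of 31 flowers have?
C(31,16) = 31!/(16!×15!) = 300540195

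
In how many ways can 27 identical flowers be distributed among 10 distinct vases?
C(27+10-1, 10-1) = C(36, 9) = 94143280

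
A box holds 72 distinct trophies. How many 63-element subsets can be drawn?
C(72,63) = 72!/(63!×9!) = 85113005120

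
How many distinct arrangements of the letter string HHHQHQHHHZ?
10! / (2! × 7! × 1!) = 360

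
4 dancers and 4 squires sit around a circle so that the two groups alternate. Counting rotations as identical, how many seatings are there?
Fix one of the dancers: (4-1)! ways for the remaining dancers, × 4! ways for the squires = 6 × 24 = 144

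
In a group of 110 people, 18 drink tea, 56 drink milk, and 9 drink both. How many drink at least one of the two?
|A∪B| = |A| + |B| - |A∩B| = 18 + 56 - 9 = 65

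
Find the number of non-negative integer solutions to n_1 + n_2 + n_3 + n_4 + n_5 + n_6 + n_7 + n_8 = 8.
C(8+8-1, 8-1) = C(15, 7) = 6435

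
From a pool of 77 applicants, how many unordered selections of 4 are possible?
C(77,4) = 77!/(4!×73!) = 1353275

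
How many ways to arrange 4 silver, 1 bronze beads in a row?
5! / (4! × 1!) = 5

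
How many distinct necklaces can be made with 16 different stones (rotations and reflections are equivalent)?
(16-1)!/2 = 1307674368000/2 = 653837184000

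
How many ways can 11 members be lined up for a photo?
11! = 39916800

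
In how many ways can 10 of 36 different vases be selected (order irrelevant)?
C(36,10) = 36!/(10!×26!) = 254186856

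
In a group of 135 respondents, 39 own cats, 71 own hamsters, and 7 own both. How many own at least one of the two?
|A∪B| = |A| + |B| - |A∩B| = 39 + 71 - 7 = 103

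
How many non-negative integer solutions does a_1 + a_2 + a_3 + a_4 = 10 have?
C(10+4-1, 4-1) = C(13, 3) = 286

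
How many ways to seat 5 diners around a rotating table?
Circular: fix one position, arrange the rest. (5-1)! = 24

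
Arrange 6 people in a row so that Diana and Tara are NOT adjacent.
Total - adjacent = 6! - (6-1)!×2 = 720 - 240 = 480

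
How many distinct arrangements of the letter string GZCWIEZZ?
8! / (1! × 1! × 1! × 1! × 3! × 1!) = 6720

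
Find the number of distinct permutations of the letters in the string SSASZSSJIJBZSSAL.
16! / (2! × 2! × 1! × 1! × 1! × 7! × 2!) = 518918400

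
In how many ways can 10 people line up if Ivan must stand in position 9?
Fix one position: (10-1)! = 362880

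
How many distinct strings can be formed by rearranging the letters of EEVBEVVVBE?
10! / (4! × 2! × 4!) = 3150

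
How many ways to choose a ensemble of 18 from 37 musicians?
C(37,18) = 37!/(18!×19!) = 17672631900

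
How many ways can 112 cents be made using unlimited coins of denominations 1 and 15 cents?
Coefficient of x^112 in 1/(1-x^1) · 1/(1-x^15). Use j coins of 15 for j = 0..⌊112/15⌋ = 7, the rest in 1s: 7 + 1 = 8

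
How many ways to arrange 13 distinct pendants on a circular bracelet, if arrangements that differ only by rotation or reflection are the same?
(13-1)!/2 = 479001600/2 = 239500800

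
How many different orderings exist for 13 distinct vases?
13! = 6227020800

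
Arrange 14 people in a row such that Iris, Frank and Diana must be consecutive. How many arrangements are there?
Treat the 3 as one block: (14-3+1)! × 3! = 479001600 × 6 = 2874009600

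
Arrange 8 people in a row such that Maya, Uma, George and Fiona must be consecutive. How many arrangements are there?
Treat the 4 as one block: (8-4+1)! × 4! = 120 × 24 = 2880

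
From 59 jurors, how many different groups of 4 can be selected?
C(59,4) = 59!/(4!×55!) = 455126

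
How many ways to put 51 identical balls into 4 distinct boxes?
C(51+4-1, 4-1) = C(54, 3) = 24804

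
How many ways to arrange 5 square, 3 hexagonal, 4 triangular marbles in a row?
12! / (5! × 3! × 4!) = 27720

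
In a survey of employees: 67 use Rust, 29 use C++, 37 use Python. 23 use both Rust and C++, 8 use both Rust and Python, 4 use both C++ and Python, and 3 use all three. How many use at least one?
|A∪B∪C| = 67+29+37-23-8-4+3 = 101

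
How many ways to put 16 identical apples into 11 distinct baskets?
C(16+11-1, 11-1) = C(26, 10) = 5311735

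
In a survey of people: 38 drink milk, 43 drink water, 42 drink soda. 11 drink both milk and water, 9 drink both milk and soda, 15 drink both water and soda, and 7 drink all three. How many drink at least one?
|A∪B∪C| = 38+43+42-11-9-15+7 = 95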